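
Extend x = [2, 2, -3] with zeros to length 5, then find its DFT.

Original 3-point DFT: [1, 2.5000-4.3301i, 2.5000+4.3301i]
Zero-padded 5-point DFT provides frequency interpolation.

DFT_5([x, 0, ...]) = [1, 5.0451-0.1388i, -0.5451-4.0287i, -0.5451+4.0287i, 5.0451+0.1388i]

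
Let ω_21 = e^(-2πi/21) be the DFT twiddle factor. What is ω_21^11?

ω_21^11 = e^(-2πi·11/21)
= cos(-2π·11/21) + i·sin(-2π·11/21)
= cos(-22π/21) + i·sin(-22π/21)

ω_21^11 = cos(-22π/21) + i·sin(-22π/21) = -0.9888+0.1490i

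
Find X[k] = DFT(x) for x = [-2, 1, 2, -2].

X[k] = Σ(n=0 to 3) x[n] · ω_4^(nk)
where ω_4 = e^(-2πi/4)

Computing each X[k]:
X[0] = -1
X[1] = -4-3i
X[2] = 1
X[3] = -4+3i

X = [-1, -4-3i, 1, -4+3i]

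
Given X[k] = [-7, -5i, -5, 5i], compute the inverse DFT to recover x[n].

x[n] = (1/4) Σ(k=0 to 3) X[k] · e^(2πikn/4)

Computing each x[n]:
x[0] = -3
x[1] = 2
x[2] = -3
x[3] = -3

x = [-3, 2, -3, -3]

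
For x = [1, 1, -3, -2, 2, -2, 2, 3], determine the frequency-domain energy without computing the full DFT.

Parseval: Σ|x[n]|² = (1/N)Σ|X[k]|², so Σ|X[k]|² = N·Σ|x[n]|² = 8·36.0000

Σ|X[k]|² = N·Σ|x[n]|² = 8·36.0000 = 288.0000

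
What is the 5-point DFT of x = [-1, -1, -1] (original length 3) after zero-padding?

Original 3-point DFT: [-3, 0, 0]
Zero-padded 5-point DFT provides frequency interpolation.

DFT_5([x, 0, ...]) = [-3, -0.5000+1.5388i, -0.5000-0.3633i, -0.5000+0.3633i, -0.5000-1.5388i]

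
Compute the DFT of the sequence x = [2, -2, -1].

X[k] = Σ(n=0 to 2) x[n] · ω_3^(nk)
where ω_3 = e^(-2πi/3)

Computing each X[k]:
X[0] = -1
X[1] = 3.5000+0.8660i
X[2] = 3.5000-0.8660i

X = [-1, 3.5000+0.8660i, 3.5000-0.8660i]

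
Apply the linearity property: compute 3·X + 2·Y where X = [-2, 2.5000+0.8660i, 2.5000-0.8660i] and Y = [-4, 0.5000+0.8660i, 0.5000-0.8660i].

By linearity: DFT(3x + 2y) = 3·DFT(x) + 2·DFT(y)
= 3·[-2, 2.5000+0.8660i, 2.5000-0.8660i] + 2·[-4, 0.5000+0.8660i, 0.5000-0.8660i]

Computing element-wise:
Z[0] = 3·(-2) + 2·(-4) = -14
Z[1] = 3·(2.5000+0.8660i) + 2·(0.5000+0.8660i) = 8.5000+4.3300i
Z[2] = 3·(2.5000-0.8660i) + 2·(0.5000-0.8660i) = 8.5000-4.3300i

DFT(3x + 2y) = 3·X + 2·Y = [-14, 8.5000+4.3300i, 8.5000-4.3300i]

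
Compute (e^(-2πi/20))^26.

Since ω_20^20 = 1, powers reduce modulo 20.
26 mod 20 = 6
So ω_20^26 = ω_20^6 = e^(-2πi·6/20)

ω_20^26 = ω_20^6 = -0.3090-0.9511i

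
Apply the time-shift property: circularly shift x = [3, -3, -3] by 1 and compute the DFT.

Time shift by 1: X_shifted[k] = ω_3^(1k) · X[k]
Shifted x = [-3, 3, -3]

DFT(x[n-1]) = [-3, -3.0000-5.1962i, -3.0000+5.1962i]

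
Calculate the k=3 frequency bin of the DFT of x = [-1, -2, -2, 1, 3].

X[3] = Σ(n=0 to 4) x[n] · ω_5^(3n) where ω_5 = e^(-2πi/5)
= (-1)·ω_5^0 + (-2)·ω_5^3 + (-2)·ω_5^6 + (1)·ω_5^9 + (3)·ω_5^12

X[3] = -2.1180-0.0858i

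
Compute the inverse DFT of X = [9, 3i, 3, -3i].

x[n] = (1/4) Σ(k=0 to 3) X[k] · e^(2πikn/4)

Computing each x[n]:
x[0] = 3
x[1] = 0
x[2] = 3
x[3] = 3

x = [3, 0, 3, 3]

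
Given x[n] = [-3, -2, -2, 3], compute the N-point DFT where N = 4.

X[k] = Σ(n=0 to 3) x[n] · ω_4^(nk)
where ω_4 = e^(-2πi/4)

Computing each X[k]:
X[0] = -4
X[1] = -1+5i
X[2] = -6
X[3] = -1-5i

X = [-4, -1+5i, -6, -1-5i]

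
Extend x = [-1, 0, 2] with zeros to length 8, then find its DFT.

Original 3-point DFT: [1, -2.0000+1.7321i, -2.0000-1.7321i]
Zero-padded 8-point DFT provides frequency interpolation.

DFT_8([x, 0, ...]) = [1, -1-2i, -3, -1+2i, 1, -1-2i, -3, -1+2i]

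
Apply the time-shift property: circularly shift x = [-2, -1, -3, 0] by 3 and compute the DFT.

Time shift by 3: X_shifted[k] = ω_4^(3k) · X[k]
Shifted x = [-1, -3, 0, -2]

DFT(x[n-3]) = [-6, -1+1i, 4, -1-1i]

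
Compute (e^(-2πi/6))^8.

Since ω_6^6 = 1, powers reduce modulo 6.
8 mod 6 = 2
So ω_6^8 = ω_6^2 = e^(-2πi·2/6)

ω_6^8 = ω_6^2 = -0.5000-0.8660i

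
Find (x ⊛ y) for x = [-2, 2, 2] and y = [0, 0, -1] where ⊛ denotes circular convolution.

(x ⊛ y)[n] = Σ(m=0 to 2) x[m] · y[(n-m) mod 3]

Computing each output sample:
(x ⊛ y)[0] = -2
(x ⊛ y)[1] = -2
(x ⊛ y)[2] = 2

x ⊛ y = [-2, -2, 2]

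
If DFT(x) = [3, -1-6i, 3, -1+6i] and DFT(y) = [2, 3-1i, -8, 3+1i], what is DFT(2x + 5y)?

By linearity: DFT(2x + 5y) = 2·DFT(x) + 5·DFT(y)
= 2·[3, -1-6i, 3, -1+6i] + 5·[2, 3-1i, -8, 3+1i]

Computing element-wise:
Z[0] = 2·(3) + 5·(2) = 16
Z[1] = 2·(-1-6i) + 5·(3-1i) = 13-17i
Z[2] = 2·(3) + 5·(-8) = -34
Z[3] = 2·(-1+6i) + 5·(3+1i) = 13+17i

DFT(2x + 5y) = 2·X + 5·Y = [16, 13-17i, -34, 13+17i]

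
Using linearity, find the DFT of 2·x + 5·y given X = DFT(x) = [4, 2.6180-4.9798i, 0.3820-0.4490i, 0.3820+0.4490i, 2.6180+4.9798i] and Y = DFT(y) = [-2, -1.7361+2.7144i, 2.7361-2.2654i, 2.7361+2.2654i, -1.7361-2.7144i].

By linearity: DFT(2x + 5y) = 2·DFT(x) + 5·DFT(y)
= 2·[4, 2.6180-4.9798i, 0.3820-0.4490i, 0.3820+0.4490i, 2.6180+4.9798i] + 5·[-2, -1.7361+2.7144i, 2.7361-2.2654i, 2.7361+2.2654i, -1.7361-2.7144i]

Computing element-wise:
Z[0] = 2·(4) + 5·(-2) = -2
Z[1] = 2·(2.6180-4.9798i) + 5·(-1.7361+2.7144i) = -3.4445+3.6124i
Z[2] = 2·(0.3820-0.4490i) + 5·(2.7361-2.2654i) = 14.4445-12.2250i
Z[3] = 2·(0.3820+0.4490i) + 5·(2.7361+2.2654i) = 14.4445+12.2250i
Z[4] = 2·(2.6180+4.9798i) + 5·(-1.7361-2.7144i) = -3.4445-3.6124i

DFT(2x + 5y) = 2·X + 5·Y = [-2, -3.4445+3.6124i, 14.4445-12.2250i, 14.4445+12.2250i, -3.4445-3.6124i]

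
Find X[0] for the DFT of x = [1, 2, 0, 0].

X[0] = Σ(n=0 to 3) x[n] · ω_4^0 = Σ x[n]
= (1) + (2) + (0) + (0)

X[0] = 3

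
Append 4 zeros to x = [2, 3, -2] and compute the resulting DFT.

Original 3-point DFT: [3, 1.5000-4.3301i, 1.5000+4.3301i]
Zero-padded 7-point DFT provides frequency interpolation.

DFT_7([x, 0, ...]) = [3, 4.3155-0.3956i, 3.1344-3.7926i, -1.9499-2.8653i, -1.9499+2.8653i, 3.1344+3.7926i, 4.3155+0.3956i]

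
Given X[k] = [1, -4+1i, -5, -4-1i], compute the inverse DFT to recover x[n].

x[n] = (1/4) Σ(k=0 to 3) X[k] · e^(2πikn/4)

Computing each x[n]:
x[0] = -3
x[1] = 1
x[2] = 1
x[3] = 2

x = [-3, 1, 1, 2]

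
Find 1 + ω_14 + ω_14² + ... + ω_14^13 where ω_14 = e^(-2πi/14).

Sum of all nth roots of unity equals 0 for n > 1 (geometric series with r ≠ 1).

0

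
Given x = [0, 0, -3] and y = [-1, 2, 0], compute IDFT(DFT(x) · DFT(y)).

(x ⊛ y)[n] = Σ(m=0 to 2) x[m] · y[(n-m) mod 3]

Computing each output sample:
(x ⊛ y)[0] = -6
(x ⊛ y)[1] = 0
(x ⊛ y)[2] = 3

x ⊛ y = [-6, 0, 3]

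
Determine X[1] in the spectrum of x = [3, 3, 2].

X[1] = Σ(n=0 to 2) x[n] · ω_3^(1n) where ω_3 = e^(-2πi/3)
= (3)·ω_3^0 + (3)·ω_3^1 + (2)·ω_3^2

X[1] = 0.5000-0.8660i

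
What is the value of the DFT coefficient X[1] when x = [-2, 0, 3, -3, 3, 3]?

X[1] = Σ(n=0 to 5) x[n] · ω_6^(1n) where ω_6 = e^(-2πi/6)
= (-2)·ω_6^0 + (0)·ω_6^1 + (3)·ω_6^2 + (-3)·ω_6^3 + (3)·ω_6^4 + (3)·ω_6^5

X[1] = -0.5000+2.5981i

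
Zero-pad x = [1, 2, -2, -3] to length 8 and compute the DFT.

Original 4-point DFT: [-2, 3-5i, 0, 3+5i]
Zero-padded 8-point DFT provides frequency interpolation.

DFT_8([x, 0, ...]) = [-2, 4.5355+2.7071i, 3-5i, -2.5355-1.2929i, 0, -2.5355+1.2929i, 3+5i, 4.5355-2.7071i]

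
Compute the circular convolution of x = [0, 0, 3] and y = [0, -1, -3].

(x ⊛ y)[n] = Σ(m=0 to 2) x[m] · y[(n-m) mod 3]

Computing each output sample:
(x ⊛ y)[0] = -3
(x ⊛ y)[1] = -9
(x ⊛ y)[2] = 0

x ⊛ y = [-3, -9, 0]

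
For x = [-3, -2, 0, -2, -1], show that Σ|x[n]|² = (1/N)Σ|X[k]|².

Time domain:
Σ|x[n]|² = |-3|² + |-2|² + |0|² + |-2|² + |-1|² = 18.0000

Frequency domain:
(1/5)Σ|X[k]|² = (1/5)(|-8|² + |-2.3090-0.2245i|² + |-1.1910+2.4899i|² + |-1.1910-2.4899i|² + |-2.3090+0.2245i|²) = (1/5)·90.0000 = 18.0000

Both sides agree, confirming Parseval's theorem.

Σ|x[n]|² = (1/N)Σ|X[k]|² = 18.0000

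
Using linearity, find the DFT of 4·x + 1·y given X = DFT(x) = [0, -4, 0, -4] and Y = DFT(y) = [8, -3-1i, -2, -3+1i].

By linearity: DFT(4x + 1y) = 4·DFT(x) + 1·DFT(y)
= 4·[0, -4, 0, -4] + 1·[8, -3-1i, -2, -3+1i]

Computing element-wise:
Z[0] = 4·(0) + 1·(8) = 8
Z[1] = 4·(-4) + 1·(-3-1i) = -19-1i
Z[2] = 4·(0) + 1·(-2) = -2
Z[3] = 4·(-4) + 1·(-3+1i) = -19+1i

DFT(4x + 1y) = 4·X + 1·Y = [8, -19-1i, -2, -19+1i]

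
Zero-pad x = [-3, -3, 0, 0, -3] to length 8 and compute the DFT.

Original 5-point DFT: [-9, -4.8541, 1.8541, 1.8541, -4.8541]
Zero-padded 8-point DFT provides frequency interpolation.

DFT_8([x, 0, ...]) = [-9, -2.1213+2.1213i, -6+3i, 2.1213+2.1213i, -3, 2.1213-2.1213i, -6-3i, -2.1213-2.1213i]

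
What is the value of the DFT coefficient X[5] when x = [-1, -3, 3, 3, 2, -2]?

X[5] = Σ(n=0 to 5) x[n] · ω_6^(5n) where ω_6 = e^(-2πi/6)
= (-1)·ω_6^0 + (-3)·ω_6^5 + (3)·ω_6^10 + (3)·ω_6^15 + (2)·ω_6^20 + (-2)·ω_6^25

X[5] = -9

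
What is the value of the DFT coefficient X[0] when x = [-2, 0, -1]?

X[0] = Σ(n=0 to 2) x[n] · ω_3^0 = Σ x[n]
= (-2) + (0) + (-1)

X[0] = -3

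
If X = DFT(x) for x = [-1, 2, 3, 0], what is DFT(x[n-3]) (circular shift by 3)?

Time shift by 3: X_shifted[k] = ω_4^(3k) · X[k]
Shifted x = [2, 3, 0, -1]

DFT(x[n-3]) = [4, 2-4i, 0, 2+4i]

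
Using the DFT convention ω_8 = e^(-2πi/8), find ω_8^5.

ω_8^5 = e^(-2πi·5/8)
= cos(-2π·5/8) + i·sin(-2π·5/8)
= cos(-10π/8) + i·sin(-10π/8)

ω_8^5 = cos(-10π/8) + i·sin(-10π/8) = -0.7071+0.7071i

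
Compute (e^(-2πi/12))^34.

Since ω_12^12 = 1, powers reduce modulo 12.
34 mod 12 = 10
So ω_12^34 = ω_12^10 = e^(-2πi·10/12)

ω_12^34 = ω_12^10 = 0.5000+0.8660i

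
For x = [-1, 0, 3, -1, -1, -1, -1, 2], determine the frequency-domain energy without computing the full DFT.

Parseval: Σ|x[n]|² = (1/N)Σ|X[k]|², so Σ|X[k]|² = N·Σ|x[n]|² = 8·18.0000

Σ|X[k]|² = N·Σ|x[n]|² = 8·18.0000 = 144.0000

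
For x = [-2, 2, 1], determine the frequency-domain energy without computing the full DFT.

Parseval: Σ|x[n]|² = (1/N)Σ|X[k]|², so Σ|X[k]|² = N·Σ|x[n]|² = 3·9.0000

Σ|X[k]|² = N·Σ|x[n]|² = 3·9.0000 = 27.0000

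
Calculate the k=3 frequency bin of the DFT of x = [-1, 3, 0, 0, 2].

X[3] = Σ(n=0 to 4) x[n] · ω_5^(3n) where ω_5 = e^(-2πi/5)
= (-1)·ω_5^0 + (3)·ω_5^3 + (0)·ω_5^6 + (0)·ω_5^9 + (2)·ω_5^12

X[3] = -5.0451+0.5878i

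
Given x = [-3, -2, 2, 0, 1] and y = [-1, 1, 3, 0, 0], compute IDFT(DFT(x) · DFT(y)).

(x ⊛ y)[n] = Σ(m=0 to 4) x[m] · y[(n-m) mod 5]

Computing each output sample:
(x ⊛ y)[0] = 4
(x ⊛ y)[1] = 2
(x ⊛ y)[2] = -13
(x ⊛ y)[3] = -4
(x ⊛ y)[4] = 5

x ⊛ y = [4, 2, -13, -4, 5]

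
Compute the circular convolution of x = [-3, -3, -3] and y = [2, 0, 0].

(x ⊛ y)[n] = Σ(m=0 to 2) x[m] · y[(n-m) mod 3]

Computing each output sample:
(x ⊛ y)[0] = -6
(x ⊛ y)[1] = -6
(x ⊛ y)[2] = -6

x ⊛ y = [-6, -6, -6]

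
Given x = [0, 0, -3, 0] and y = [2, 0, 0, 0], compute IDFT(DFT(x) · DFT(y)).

(x ⊛ y)[n] = Σ(m=0 to 3) x[m] · y[(n-m) mod 4]

Computing each output sample:
(x ⊛ y)[0] = 0
(x ⊛ y)[1] = 0
(x ⊛ y)[2] = -6
(x ⊛ y)[3] = 0

x ⊛ y = [0, 0, -6, 0]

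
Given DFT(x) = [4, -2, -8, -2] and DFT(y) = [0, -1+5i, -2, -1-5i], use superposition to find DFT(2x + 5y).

By linearity: DFT(2x + 5y) = 2·DFT(x) + 5·DFT(y)
= 2·[4, -2, -8, -2] + 5·[0, -1+5i, -2, -1-5i]

Computing element-wise:
Z[0] = 2·(4) + 5·(0) = 8
Z[1] = 2·(-2) + 5·(-1+5i) = -9+25i
Z[2] = 2·(-8) + 5·(-2) = -26
Z[3] = 2·(-2) + 5·(-1-5i) = -9-25i

DFT(2x + 5y) = 2·X + 5·Y = [8, -9+25i, -26, -9-25i]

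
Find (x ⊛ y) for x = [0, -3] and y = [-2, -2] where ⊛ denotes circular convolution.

(x ⊛ y)[n] = Σ(m=0 to 1) x[m] · y[(n-m) mod 2]

Computing each output sample:
(x ⊛ y)[0] = 6
(x ⊛ y)[1] = 6

x ⊛ y = [6, 6]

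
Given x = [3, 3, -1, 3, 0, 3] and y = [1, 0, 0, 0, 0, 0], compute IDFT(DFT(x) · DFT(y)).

(x ⊛ y)[n] = Σ(m=0 to 5) x[m] · y[(n-m) mod 6]

Computing each output sample:
(x ⊛ y)[0] = 3
(x ⊛ y)[1] = 3
(x ⊛ y)[2] = -1
(x ⊛ y)[3] = 3
(x ⊛ y)[4] = 0
(x ⊛ y)[5] = 3

x ⊛ y = [3, 3, -1, 3, 0, 3]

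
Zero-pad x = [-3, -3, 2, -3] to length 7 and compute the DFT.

Original 4-point DFT: [-7, -5, 5, -5]
Zero-padded 7-point DFT provides frequency interpolation.

DFT_7([x, 0, ...]) = [-7, -2.6126+1.6973i, -6.0048+1.4471i, 1.6174+5.7901i, 1.6174-5.7901i, -6.0048-1.4471i, -2.6126-1.6973i]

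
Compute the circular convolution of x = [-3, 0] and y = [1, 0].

(x ⊛ y)[n] = Σ(m=0 to 1) x[m] · y[(n-m) mod 2]

Computing each output sample:
(x ⊛ y)[0] = -3
(x ⊛ y)[1] = 0

x ⊛ y = [-3, 0]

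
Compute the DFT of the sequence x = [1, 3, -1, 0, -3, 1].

X[k] = Σ(n=0 to 5) x[n] · ω_6^(nk)
where ω_6 = e^(-2πi/6)

Computing each X[k]:
X[0] = 1
X[1] = 5.0000-3.4641i
X[2] = 1
X[3] = -7
X[4] = 1
X[5] = 5.0000+3.4641i

X = [1, 5.0000-3.4641i, 1, -7, 1, 5.0000+3.4641i]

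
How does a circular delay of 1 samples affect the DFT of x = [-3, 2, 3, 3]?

Time shift by 1: X_shifted[k] = ω_4^(1k) · X[k]
Shifted x = [3, -3, 2, 3]

DFT(x[n-1]) = [5, 1+6i, 5, 1-6i]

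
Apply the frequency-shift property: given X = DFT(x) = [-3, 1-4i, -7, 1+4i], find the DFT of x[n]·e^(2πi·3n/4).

Modulation property: DFT(ω_4^(-3n)·x[n]) = X[(k-3) mod 4], so circularly shift X by 3 positions.

X[k-3] = [1-4i, -7, 1+4i, -3]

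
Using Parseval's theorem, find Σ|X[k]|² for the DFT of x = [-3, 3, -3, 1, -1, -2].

Parseval: Σ|x[n]|² = (1/N)Σ|X[k]|², so Σ|X[k]|² = N·Σ|x[n]|² = 6·33.0000

Σ|X[k]|² = N·Σ|x[n]|² = 6·33.0000 = 198.0000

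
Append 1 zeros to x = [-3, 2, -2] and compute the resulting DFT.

Original 3-point DFT: [-3, -3.0000-3.4641i, -3.0000+3.4641i]
Zero-padded 4-point DFT provides frequency interpolation.

DFT_4([x, 0, ...]) = [-3, -1-2i, -7, -1+2i]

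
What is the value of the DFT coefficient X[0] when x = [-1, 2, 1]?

X[0] = Σ(n=0 to 2) x[n] · ω_3^0 = Σ x[n]
= (-1) + (2) + (1)

X[0] = 2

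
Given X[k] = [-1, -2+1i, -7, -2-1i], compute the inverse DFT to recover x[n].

x[n] = (1/4) Σ(k=0 to 3) X[k] · e^(2πikn/4)

Computing each x[n]:
x[0] = -3
x[1] = 1
x[2] = -1
x[3] = 2

x = [-3, 1, -1, 2]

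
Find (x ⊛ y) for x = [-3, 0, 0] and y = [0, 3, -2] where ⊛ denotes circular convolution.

(x ⊛ y)[n] = Σ(m=0 to 2) x[m] · y[(n-m) mod 3]

Computing each output sample:
(x ⊛ y)[0] = 0
(x ⊛ y)[1] = -9
(x ⊛ y)[2] = 6

x ⊛ y = [0, -9, 6]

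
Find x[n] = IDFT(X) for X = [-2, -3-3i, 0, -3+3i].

x[n] = (1/4) Σ(k=0 to 3) X[k] · e^(2πikn/4)

Computing each x[n]:
x[0] = -2
x[1] = 1
x[2] = 1
x[3] = -2

x = [-2, 1, 1, -2]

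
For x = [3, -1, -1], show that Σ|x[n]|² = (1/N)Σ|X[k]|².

Time domain:
Σ|x[n]|² = |3|² + |-1|² + |-1|² = 11.0000

Frequency domain:
(1/3)Σ|X[k]|² = (1/3)(|1|² + |4|² + |4|²) = (1/3)·33.0000 = 11.0000

Both sides agree, confirming Parseval's theorem.

Σ|x[n]|² = (1/N)Σ|X[k]|² = 11.0000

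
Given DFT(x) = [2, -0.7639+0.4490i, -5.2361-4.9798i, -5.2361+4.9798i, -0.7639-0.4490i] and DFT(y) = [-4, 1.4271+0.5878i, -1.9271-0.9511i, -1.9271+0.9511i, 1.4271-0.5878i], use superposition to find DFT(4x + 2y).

By linearity: DFT(4x + 2y) = 4·DFT(x) + 2·DFT(y)
= 4·[2, -0.7639+0.4490i, -5.2361-4.9798i, -5.2361+4.9798i, -0.7639-0.4490i] + 2·[-4, 1.4271+0.5878i, -1.9271-0.9511i, -1.9271+0.9511i, 1.4271-0.5878i]

Computing element-wise:
Z[0] = 4·(2) + 2·(-4) = 0
Z[1] = 4·(-0.7639+0.4490i) + 2·(1.4271+0.5878i) = -0.2014+2.9716i
Z[2] = 4·(-5.2361-4.9798i) + 2·(-1.9271-0.9511i) = -24.7986-21.8214i
Z[3] = 4·(-5.2361+4.9798i) + 2·(-1.9271+0.9511i) = -24.7986+21.8214i
Z[4] = 4·(-0.7639-0.4490i) + 2·(1.4271-0.5878i) = -0.2014-2.9716i

DFT(4x + 2y) = 4·X + 2·Y = [0, -0.2014+2.9716i, -24.7986-21.8214i, -24.7986+21.8214i, -0.2014-2.9716i]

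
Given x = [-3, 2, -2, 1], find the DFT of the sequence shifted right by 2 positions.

Time shift by 2: X_shifted[k] = ω_4^(2k) · X[k]
Shifted x = [-2, 1, -3, 2]

DFT(x[n-2]) = [-2, 1+1i, -8, 1-1i]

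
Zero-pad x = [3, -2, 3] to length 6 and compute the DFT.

Original 3-point DFT: [4, 2.5000+4.3301i, 2.5000-4.3301i]
Zero-padded 6-point DFT provides frequency interpolation.

DFT_6([x, 0, ...]) = [4, 0.5000-0.8660i, 2.5000+4.3301i, 8, 2.5000-4.3301i, 0.5000+0.8660i]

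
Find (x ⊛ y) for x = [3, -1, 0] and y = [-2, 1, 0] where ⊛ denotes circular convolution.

(x ⊛ y)[n] = Σ(m=0 to 2) x[m] · y[(n-m) mod 3]

Computing each output sample:
(x ⊛ y)[0] = -6
(x ⊛ y)[1] = 5
(x ⊛ y)[2] = -1

x ⊛ y = [-6, 5, -1]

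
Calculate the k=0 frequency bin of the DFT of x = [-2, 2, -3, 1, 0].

X[0] = Σ(n=0 to 4) x[n] · ω_5^0 = Σ x[n]
= (-2) + (2) + (-3) + (1) + (0)

X[0] = -2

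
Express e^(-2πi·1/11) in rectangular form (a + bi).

ω_11^1 = e^(-2πi·1/11)
= cos(-2π·1/11) + i·sin(-2π·1/11)
= cos(-2π/11) + i·sin(-2π/11)

ω_11^1 = cos(-2π/11) + i·sin(-2π/11) = 0.8413-0.5406i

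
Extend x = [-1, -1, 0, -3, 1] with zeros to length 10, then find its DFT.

Original 5-point DFT: [-4, 1.4271+0.1388i, -1.9271+4.0287i, -1.9271-4.0287i, 1.4271-0.1388i]
Zero-padded 10-point DFT provides frequency interpolation.

DFT_10([x, 0, ...]) = [-4, -1.6910+2.8532i, 1.4271+0.1388i, -2.8090-1.7634i, -1.9271+4.0287i, 4, -1.9271-4.0287i, -2.8090+1.7634i, 1.4271-0.1388i, -1.6910-2.8532i]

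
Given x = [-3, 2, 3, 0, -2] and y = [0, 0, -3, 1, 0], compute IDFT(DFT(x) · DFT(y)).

(x ⊛ y)[n] = Σ(m=0 to 4) x[m] · y[(n-m) mod 5]

Computing each output sample:
(x ⊛ y)[0] = 3
(x ⊛ y)[1] = 6
(x ⊛ y)[2] = 7
(x ⊛ y)[3] = -9
(x ⊛ y)[4] = -7

x ⊛ y = [3, 6, 7, -9, -7]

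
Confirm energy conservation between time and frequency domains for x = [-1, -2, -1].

Time domain:
Σ|x[n]|² = |-1|² + |-2|² + |-1|² = 6.0000

Frequency domain:
(1/3)Σ|X[k]|² = (1/3)(|-4|² + |0.5000+0.8660i|² + |0.5000-0.8660i|²) = (1/3)·18.0000 = 6.0000

Both sides agree, confirming Parseval's theorem.

Σ|x[n]|² = (1/N)Σ|X[k]|² = 6.0000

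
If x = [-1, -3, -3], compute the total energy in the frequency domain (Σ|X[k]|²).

Parseval: Σ|x[n]|² = (1/N)Σ|X[k]|², so Σ|X[k]|² = N·Σ|x[n]|² = 3·19.0000

Σ|X[k]|² = N·Σ|x[n]|² = 3·19.0000 = 57.0000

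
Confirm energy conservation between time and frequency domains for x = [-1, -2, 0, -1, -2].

Time domain:
Σ|x[n]|² = |-1|² + |-2|² + |0|² + |-1|² + |-2|² = 10.0000

Frequency domain:
(1/5)Σ|X[k]|² = (1/5)(|-6|² + |-1.4271-0.5878i|² + |1.9271+0.9511i|² + |1.9271-0.9511i|² + |-1.4271+0.5878i|²) = (1/5)·50.0000 = 10.0000

Both sides agree, confirming Parseval's theorem.

Σ|x[n]|² = (1/N)Σ|X[k]|² = 10.0000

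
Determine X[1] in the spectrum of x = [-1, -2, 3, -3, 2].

X[1] = Σ(n=0 to 4) x[n] · ω_5^(1n) where ω_5 = e^(-2πi/5)
= (-1)·ω_5^0 + (-2)·ω_5^1 + (3)·ω_5^2 + (-3)·ω_5^3 + (2)·ω_5^4

X[1] = -1.0000+0.2775i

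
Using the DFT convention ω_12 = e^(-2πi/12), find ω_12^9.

ω_12^9 = e^(-2πi·9/12)
= cos(-2π·9/12) + i·sin(-2π·9/12)
= cos(-18π/12) + i·sin(-18π/12)

ω_12^9 = cos(-18π/12) + i·sin(-18π/12) = 1i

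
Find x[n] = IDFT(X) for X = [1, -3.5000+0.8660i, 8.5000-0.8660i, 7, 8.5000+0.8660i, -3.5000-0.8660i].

x[n] = (1/6) Σ(k=0 to 5) X[k] · e^(2πikn/6)

Computing each x[n]:
x[0] = 3
x[1] = -3
x[2] = 0
x[3] = 3
x[4] = 1
x[5] = -3

x = [3, -3, 0, 3, 1, -3]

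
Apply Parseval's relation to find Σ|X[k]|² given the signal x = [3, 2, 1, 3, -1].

Parseval: Σ|x[n]|² = (1/N)Σ|X[k]|², so Σ|X[k]|² = N·Σ|x[n]|² = 5·24.0000

Σ|X[k]|² = N·Σ|x[n]|² = 5·24.0000 = 120.0000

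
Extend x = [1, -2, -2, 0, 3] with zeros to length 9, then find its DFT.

Original 5-point DFT: [0, 2.9271+5.9309i, -0.4271+1.0368i, -0.4271-1.0368i, 2.9271-5.9309i]
Zero-padded 9-point DFT provides frequency interpolation.

DFT_9([x, 0, ...]) = [0, -3.6985+2.2291i, 4.8302+4.5820i, 1.5000-2.5981i, 1.8682+2.3529i, 1.8682-2.3529i, 1.5000+2.5981i, 4.8302-4.5820i, -3.6985-2.2291i]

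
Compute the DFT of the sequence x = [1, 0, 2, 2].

X[k] = Σ(n=0 to 3) x[n] · ω_4^(nk)
where ω_4 = e^(-2πi/4)

Computing each X[k]:
X[0] = 5
X[1] = -1+2i
X[2] = 1
X[3] = -1-2i

X = [5, -1+2i, 1, -1-2i]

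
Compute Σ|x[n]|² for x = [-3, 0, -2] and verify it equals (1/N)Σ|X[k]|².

Time domain:
Σ|x[n]|² = |-3|² + |0|² + |-2|² = 13.0000

Frequency domain:
(1/3)Σ|X[k]|² = (1/3)(|-5|² + |-2.0000-1.7321i|² + |-2.0000+1.7321i|²) = (1/3)·39.0000 = 13.0000

Both sides agree, confirming Parseval's theorem.

Σ|x[n]|² = (1/N)Σ|X[k]|² = 13.0000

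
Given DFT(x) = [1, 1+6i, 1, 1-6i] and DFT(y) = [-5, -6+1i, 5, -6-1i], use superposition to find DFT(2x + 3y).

By linearity: DFT(2x + 3y) = 2·DFT(x) + 3·DFT(y)
= 2·[1, 1+6i, 1, 1-6i] + 3·[-5, -6+1i, 5, -6-1i]

Computing element-wise:
Z[0] = 2·(1) + 3·(-5) = -13
Z[1] = 2·(1+6i) + 3·(-6+1i) = -16+15i
Z[2] = 2·(1) + 3·(5) = 17
Z[3] = 2·(1-6i) + 3·(-6-1i) = -16-15i

DFT(2x + 3y) = 2·X + 3·Y = [-13, -16+15i, 17, -16-15i]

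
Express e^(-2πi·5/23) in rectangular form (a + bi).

ω_23^5 = e^(-2πi·5/23)
= cos(-2π·5/23) + i·sin(-2π·5/23)
= cos(-10π/23) + i·sin(-10π/23)

ω_23^5 = cos(-10π/23) + i·sin(-10π/23) = 0.2035-0.9791i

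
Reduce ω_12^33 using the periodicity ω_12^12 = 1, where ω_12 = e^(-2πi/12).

Since ω_12^12 = 1, powers reduce modulo 12.
33 mod 12 = 9
So ω_12^33 = ω_12^9 = e^(-2πi·9/12)

ω_12^33 = ω_12^9 = 1i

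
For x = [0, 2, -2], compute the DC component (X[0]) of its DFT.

X[0] = Σ(n=0 to 2) x[n] · ω_3^0 = Σ x[n]
= (0) + (2) + (-2)

X[0] = 0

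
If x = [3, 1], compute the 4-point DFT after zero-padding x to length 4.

Original 2-point DFT: [4, 2]
Zero-padded 4-point DFT provides frequency interpolation.

DFT_4([x, 0, ...]) = [4, 3-1i, 2, 3+1i]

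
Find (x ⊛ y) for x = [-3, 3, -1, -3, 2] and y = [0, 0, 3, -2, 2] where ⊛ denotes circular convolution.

(x ⊛ y)[n] = Σ(m=0 to 4) x[m] · y[(n-m) mod 5]

Computing each output sample:
(x ⊛ y)[0] = -1
(x ⊛ y)[1] = 10
(x ⊛ y)[2] = -19
(x ⊛ y)[3] = 19
(x ⊛ y)[4] = -15

x ⊛ y = [-1, 10, -19, 19, -15]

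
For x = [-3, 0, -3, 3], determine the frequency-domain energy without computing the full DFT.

Parseval: Σ|x[n]|² = (1/N)Σ|X[k]|², so Σ|X[k]|² = N·Σ|x[n]|² = 4·27.0000

Σ|X[k]|² = N·Σ|x[n]|² = 4·27.0000 = 108.0000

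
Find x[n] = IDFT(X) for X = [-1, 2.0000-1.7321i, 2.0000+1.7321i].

x[n] = (1/3) Σ(k=0 to 2) X[k] · e^(2πikn/3)

Computing each x[n]:
x[0] = 1
x[1] = 0
x[2] = -2

x = [1, 0, -2]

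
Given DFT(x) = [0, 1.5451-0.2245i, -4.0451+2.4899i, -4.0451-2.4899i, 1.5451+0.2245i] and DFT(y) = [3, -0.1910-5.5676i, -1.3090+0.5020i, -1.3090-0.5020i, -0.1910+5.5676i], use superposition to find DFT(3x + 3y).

By linearity: DFT(3x + 3y) = 3·DFT(x) + 3·DFT(y)
= 3·[0, 1.5451-0.2245i, -4.0451+2.4899i, -4.0451-2.4899i, 1.5451+0.2245i] + 3·[3, -0.1910-5.5676i, -1.3090+0.5020i, -1.3090-0.5020i, -0.1910+5.5676i]

Computing element-wise:
Z[0] = 3·(0) + 3·(3) = 9
Z[1] = 3·(1.5451-0.2245i) + 3·(-0.1910-5.5676i) = 4.0623-17.3763i
Z[2] = 3·(-4.0451+2.4899i) + 3·(-1.3090+0.5020i) = -16.0623+8.9757i
Z[3] = 3·(-4.0451-2.4899i) + 3·(-1.3090-0.5020i) = -16.0623-8.9757i
Z[4] = 3·(1.5451+0.2245i) + 3·(-0.1910+5.5676i) = 4.0623+17.3763i

DFT(3x + 3y) = 3·X + 3·Y = [9, 4.0623-17.3763i, -16.0623+8.9757i, -16.0623-8.9757i, 4.0623+17.3763i]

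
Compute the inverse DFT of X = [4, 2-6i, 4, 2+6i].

x[n] = (1/4) Σ(k=0 to 3) X[k] · e^(2πikn/4)

Computing each x[n]:
x[0] = 3
x[1] = 3
x[2] = 1
x[3] = -3

x = [3, 3, 1, -3]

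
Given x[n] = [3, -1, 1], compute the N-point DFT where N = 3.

X[k] = Σ(n=0 to 2) x[n] · ω_3^(nk)
where ω_3 = e^(-2πi/3)

Computing each X[k]:
X[0] = 3
X[1] = 3.0000+1.7321i
X[2] = 3.0000-1.7321i

X = [3, 3.0000+1.7321i, 3.0000-1.7321i]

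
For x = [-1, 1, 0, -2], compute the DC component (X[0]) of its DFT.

X[0] = Σ(n=0 to 3) x[n] · ω_4^0 = Σ x[n]
= (-1) + (1) + (0) + (-2)

X[0] = -2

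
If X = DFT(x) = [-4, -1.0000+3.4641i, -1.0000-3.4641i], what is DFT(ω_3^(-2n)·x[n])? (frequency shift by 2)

Modulation property: DFT(ω_3^(-2n)·x[n]) = X[(k-2) mod 3], so circularly shift X by 2 positions.

X[k-2] = [-1.0000+3.4641i, -1.0000-3.4641i, -4]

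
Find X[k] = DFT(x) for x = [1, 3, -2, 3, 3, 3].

X[k] = Σ(n=0 to 5) x[n] · ω_6^(nk)
where ω_6 = e^(-2πi/6)

Computing each X[k]:
X[0] = 11
X[1] = 0.5000+4.3301i
X[2] = 0.5000-4.3301i
X[3] = -7
X[4] = 0.5000+4.3301i
X[5] = 0.5000-4.3301i

X = [11, 0.5000+4.3301i, 0.5000-4.3301i, -7, 0.5000+4.3301i, 0.5000-4.3301i]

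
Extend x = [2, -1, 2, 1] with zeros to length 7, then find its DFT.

Original 4-point DFT: [4, 2i, 4, -2i]
Zero-padded 7-point DFT provides frequency interpolation.

DFT_7([x, 0, ...]) = [4, 0.0305-1.6019i, 1.0441+2.6245i, 3.9254+1.0226i, 3.9254-1.0226i, 1.0441-2.6245i, 0.0305+1.6019i]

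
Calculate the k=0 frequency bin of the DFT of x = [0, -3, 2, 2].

X[0] = Σ(n=0 to 3) x[n] · ω_4^0 = Σ x[n]
= (0) + (-3) + (2) + (2)

X[0] = 1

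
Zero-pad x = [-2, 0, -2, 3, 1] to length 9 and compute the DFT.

Original 5-point DFT: [0, -2.5000+3.8900i, -2.5000-4.1675i, -2.5000+4.1675i, -2.5000-3.8900i]
Zero-padded 9-point DFT provides frequency interpolation.

DFT_9([x, 0, ...]) = [0, -4.7870-0.9705i, -0.8546+3.9249i, 1.5000-2.5981i, -4.8584-2.8988i, -4.8584+2.8988i, 1.5000+2.5981i, -0.8546-3.9249i, -4.7870+0.9705i]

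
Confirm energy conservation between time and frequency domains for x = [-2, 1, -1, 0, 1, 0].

Time domain:
Σ|x[n]|² = |-2|² + |1|² + |-1|² + |0|² + |1|² + |0|² = 7.0000

Frequency domain:
(1/6)Σ|X[k]|² = (1/6)(|-1|² + |-1.5000+0.8660i|² + |-2.5000-2.5981i|² + |-3|² + |-2.5000+2.5981i|² + |-1.5000-0.8660i|²) = (1/6)·42.0000 = 7.0000

Both sides agree, confirming Parseval's theorem.

Σ|x[n]|² = (1/N)Σ|X[k]|² = 7.0000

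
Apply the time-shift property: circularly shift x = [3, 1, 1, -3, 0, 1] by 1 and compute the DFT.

Time shift by 1: X_shifted[k] = ω_6^(1k) · X[k]
Shifted x = [1, 3, 1, 1, -3, 0]

DFT(x[n-1]) = [3, 2.5000-6.0622i, 1.5000+0.8660i, -5, 1.5000-0.8660i, 2.5000+6.0622i]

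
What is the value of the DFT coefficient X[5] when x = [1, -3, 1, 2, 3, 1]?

X[5] = Σ(n=0 to 5) x[n] · ω_6^(5n) where ω_6 = e^(-2πi/6)
= (1)·ω_6^0 + (-3)·ω_6^5 + (1)·ω_6^10 + (2)·ω_6^15 + (3)·ω_6^20 + (1)·ω_6^25

X[5] = -4.0000-5.1962i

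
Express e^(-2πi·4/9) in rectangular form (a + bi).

ω_9^4 = e^(-2πi·4/9)
= cos(-2π·4/9) + i·sin(-2π·4/9)
= cos(-8π/9) + i·sin(-8π/9)

ω_9^4 = cos(-8π/9) + i·sin(-8π/9) = -0.9397-0.3420i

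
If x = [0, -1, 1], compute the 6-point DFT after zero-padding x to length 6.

Original 3-point DFT: [0, 1.7321i, -1.7321i]
Zero-padded 6-point DFT provides frequency interpolation.

DFT_6([x, 0, ...]) = [0, -1, 1.7321i, 2, -1.7321i, -1]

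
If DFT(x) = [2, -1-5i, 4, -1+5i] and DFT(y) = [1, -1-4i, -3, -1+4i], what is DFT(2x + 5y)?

By linearity: DFT(2x + 5y) = 2·DFT(x) + 5·DFT(y)
= 2·[2, -1-5i, 4, -1+5i] + 5·[1, -1-4i, -3, -1+4i]

Computing element-wise:
Z[0] = 2·(2) + 5·(1) = 9
Z[1] = 2·(-1-5i) + 5·(-1-4i) = -7-30i
Z[2] = 2·(4) + 5·(-3) = -7
Z[3] = 2·(-1+5i) + 5·(-1+4i) = -7+30i

DFT(2x + 5y) = 2·X + 5·Y = [9, -7-30i, -7, -7+30i]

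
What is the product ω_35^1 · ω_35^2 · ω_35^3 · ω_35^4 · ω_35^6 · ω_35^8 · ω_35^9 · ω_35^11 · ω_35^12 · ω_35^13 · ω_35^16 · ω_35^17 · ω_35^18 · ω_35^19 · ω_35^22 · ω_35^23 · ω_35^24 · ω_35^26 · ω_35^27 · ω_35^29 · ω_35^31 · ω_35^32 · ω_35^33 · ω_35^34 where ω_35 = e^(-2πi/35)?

The primitive 35th roots of unity are ω_35^k for k coprime to 35: k ∈ {1, 2, 3, 4, 6, 8, 9, 11, 12, 13, 16, 17, 18, 19, 22, 23, 24, 26, 27, 29, 31, 32, 33, 34}
Their product equals the constant term of the cyclotomic polynomial Φ_35(x) up to sign.
For n ≥ 3, the product of all primitive nth roots of unity is 1. (For n=1 it is 1; for n=2 it is -1.)

1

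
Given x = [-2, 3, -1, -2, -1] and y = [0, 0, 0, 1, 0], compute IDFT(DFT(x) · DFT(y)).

(x ⊛ y)[n] = Σ(m=0 to 4) x[m] · y[(n-m) mod 5]

Computing each output sample:
(x ⊛ y)[0] = -1
(x ⊛ y)[1] = -2
(x ⊛ y)[2] = -1
(x ⊛ y)[3] = -2
(x ⊛ y)[4] = 3

x ⊛ y = [-1, -2, -1, -2, 3]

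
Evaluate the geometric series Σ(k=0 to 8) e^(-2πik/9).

Sum of all nth roots of unity equals 0 for n > 1 (geometric series with r ≠ 1).

0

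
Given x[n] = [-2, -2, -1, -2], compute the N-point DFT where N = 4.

X[k] = Σ(n=0 to 3) x[n] · ω_4^(nk)
where ω_4 = e^(-2πi/4)

Computing each X[k]:
X[0] = -7
X[1] = -1
X[2] = 1
X[3] = -1

X = [-7, -1, 1, -1]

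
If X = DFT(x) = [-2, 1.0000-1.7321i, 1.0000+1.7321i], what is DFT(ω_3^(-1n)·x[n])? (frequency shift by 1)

Modulation property: DFT(ω_3^(-1n)·x[n]) = X[(k-1) mod 3], so circularly shift X by 1 positions.

X[k-1] = [1.0000+1.7321i, -2, 1.0000-1.7321i]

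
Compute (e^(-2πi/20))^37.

Since ω_20^20 = 1, powers reduce modulo 20.
37 mod 20 = 17
So ω_20^37 = ω_20^17 = e^(-2πi·17/20)

ω_20^37 = ω_20^17 = 0.5878+0.8090i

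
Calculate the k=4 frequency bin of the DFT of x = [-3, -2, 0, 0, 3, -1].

X[4] = Σ(n=0 to 5) x[n] · ω_6^(4n) where ω_6 = e^(-2πi/6)
= (-3)·ω_6^0 + (-2)·ω_6^4 + (0)·ω_6^8 + (0)·ω_6^12 + (3)·ω_6^16 + (-1)·ω_6^20

X[4] = -3.0000+1.7321i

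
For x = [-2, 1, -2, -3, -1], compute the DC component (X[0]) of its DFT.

X[0] = Σ(n=0 to 4) x[n] · ω_5^0 = Σ x[n]
= (-2) + (1) + (-2) + (-3) + (-1)

X[0] = -7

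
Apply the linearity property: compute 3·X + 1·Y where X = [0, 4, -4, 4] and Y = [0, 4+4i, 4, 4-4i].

By linearity: DFT(3x + 1y) = 3·DFT(x) + 1·DFT(y)
= 3·[0, 4, -4, 4] + 1·[0, 4+4i, 4, 4-4i]

Computing element-wise:
Z[0] = 3·(0) + 1·(0) = 0
Z[1] = 3·(4) + 1·(4+4i) = 16+4i
Z[2] = 3·(-4) + 1·(4) = -8
Z[3] = 3·(4) + 1·(4-4i) = 16-4i

DFT(3x + 1y) = 3·X + 1·Y = [0, 16+4i, -8, 16-4i]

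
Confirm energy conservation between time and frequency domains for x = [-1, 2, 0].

Time domain:
Σ|x[n]|² = |-1|² + |2|² + |0|² = 5.0000

Frequency domain:
(1/3)Σ|X[k]|² = (1/3)(|1|² + |-2.0000-1.7321i|² + |-2.0000+1.7321i|²) = (1/3)·15.0000 = 5.0000

Both sides agree, confirming Parseval's theorem.

Σ|x[n]|² = (1/N)Σ|X[k]|² = 5.0000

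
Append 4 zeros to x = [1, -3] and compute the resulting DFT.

Original 2-point DFT: [-2, 4]
Zero-padded 6-point DFT provides frequency interpolation.

DFT_6([x, 0, ...]) = [-2, -0.5000+2.5981i, 2.5000+2.5981i, 4, 2.5000-2.5981i, -0.5000-2.5981i]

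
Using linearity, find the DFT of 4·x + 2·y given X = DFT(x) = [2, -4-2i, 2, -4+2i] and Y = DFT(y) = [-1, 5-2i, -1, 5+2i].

By linearity: DFT(4x + 2y) = 4·DFT(x) + 2·DFT(y)
= 4·[2, -4-2i, 2, -4+2i] + 2·[-1, 5-2i, -1, 5+2i]

Computing element-wise:
Z[0] = 4·(2) + 2·(-1) = 6
Z[1] = 4·(-4-2i) + 2·(5-2i) = -6-12i
Z[2] = 4·(2) + 2·(-1) = 6
Z[3] = 4·(-4+2i) + 2·(5+2i) = -6+12i

DFT(4x + 2y) = 4·X + 2·Y = [6, -6-12i, 6, -6+12i]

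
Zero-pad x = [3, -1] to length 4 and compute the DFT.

Original 2-point DFT: [2, 4]
Zero-padded 4-point DFT provides frequency interpolation.

DFT_4([x, 0, ...]) = [2, 3+1i, 4, 3-1i]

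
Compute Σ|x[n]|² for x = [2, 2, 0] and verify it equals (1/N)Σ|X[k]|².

Time domain:
Σ|x[n]|² = |2|² + |2|² + |0|² = 8.0000

Frequency domain:
(1/3)Σ|X[k]|² = (1/3)(|4|² + |1.0000-1.7321i|² + |1.0000+1.7321i|²) = (1/3)·24.0000 = 8.0000

Both sides agree, confirming Parseval's theorem.

Σ|x[n]|² = (1/N)Σ|X[k]|² = 8.0000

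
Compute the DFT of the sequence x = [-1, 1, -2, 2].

X[k] = Σ(n=0 to 3) x[n] · ω_4^(nk)
where ω_4 = e^(-2πi/4)

Computing each X[k]:
X[0] = 0
X[1] = 1+1i
X[2] = -6
X[3] = 1-1i

X = [0, 1+1i, -6, 1-1i]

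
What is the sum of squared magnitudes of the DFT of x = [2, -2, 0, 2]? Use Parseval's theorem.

Parseval: Σ|x[n]|² = (1/N)Σ|X[k]|², so Σ|X[k]|² = N·Σ|x[n]|² = 4·12.0000

Σ|X[k]|² = N·Σ|x[n]|² = 4·12.0000 = 48.0000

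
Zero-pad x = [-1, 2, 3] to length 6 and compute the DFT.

Original 3-point DFT: [4, -3.5000+0.8660i, -3.5000-0.8660i]
Zero-padded 6-point DFT provides frequency interpolation.

DFT_6([x, 0, ...]) = [4, -1.5000-4.3301i, -3.5000+0.8660i, 0, -3.5000-0.8660i, -1.5000+4.3301i]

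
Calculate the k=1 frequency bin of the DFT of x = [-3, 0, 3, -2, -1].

X[1] = Σ(n=0 to 4) x[n] · ω_5^(1n) where ω_5 = e^(-2πi/5)
= (-3)·ω_5^0 + (0)·ω_5^1 + (3)·ω_5^2 + (-2)·ω_5^3 + (-1)·ω_5^4

X[1] = -4.1180-3.8900i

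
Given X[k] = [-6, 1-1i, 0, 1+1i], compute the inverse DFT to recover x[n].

x[n] = (1/4) Σ(k=0 to 3) X[k] · e^(2πikn/4)

Computing each x[n]:
x[0] = -1
x[1] = -1
x[2] = -2
x[3] = -2

x = [-1, -1, -2, -2]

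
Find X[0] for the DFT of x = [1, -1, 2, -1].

X[0] = Σ(n=0 to 3) x[n] · ω_4^0 = Σ x[n]
= (1) + (-1) + (2) + (-1)

X[0] = 1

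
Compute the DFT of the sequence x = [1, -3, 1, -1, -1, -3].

X[k] = Σ(n=0 to 5) x[n] · ω_6^(nk)
where ω_6 = e^(-2πi/6)

Computing each X[k]:
X[0] = -6
X[1] = -1.0000-1.7321i
X[2] = 3.0000+1.7321i
X[3] = 8
X[4] = 3.0000-1.7321i
X[5] = -1.0000+1.7321i

X = [-6, -1.0000-1.7321i, 3.0000+1.7321i, 8, 3.0000-1.7321i, -1.0000+1.7321i]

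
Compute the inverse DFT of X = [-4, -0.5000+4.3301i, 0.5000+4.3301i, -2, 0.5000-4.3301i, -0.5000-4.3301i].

x[n] = (1/6) Σ(k=0 to 5) X[k] · e^(2πikn/6)

Computing each x[n]:
x[0] = -1
x[1] = -3
x[2] = -1
x[3] = 0
x[4] = -1
x[5] = 2

x = [-1, -3, -1, 0, -1, 2]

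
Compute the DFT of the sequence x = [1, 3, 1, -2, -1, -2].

X[k] = Σ(n=0 to 5) x[n] · ω_6^(nk)
where ω_6 = e^(-2πi/6)

Computing each X[k]:
X[0] = 0
X[1] = 3.5000-6.0622i
X[2] = -1.5000-2.5981i
X[3] = 2
X[4] = -1.5000+2.5981i
X[5] = 3.5000+6.0622i

X = [0, 3.5000-6.0622i, -1.5000-2.5981i, 2, -1.5000+2.5981i, 3.5000+6.0622i]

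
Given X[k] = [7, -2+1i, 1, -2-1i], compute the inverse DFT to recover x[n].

x[n] = (1/4) Σ(k=0 to 3) X[k] · e^(2πikn/4)

Computing each x[n]:
x[0] = 1
x[1] = 1
x[2] = 3
x[3] = 2

x = [1, 1, 3, 2]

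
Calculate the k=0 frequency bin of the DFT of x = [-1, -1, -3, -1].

X[0] = Σ(n=0 to 3) x[n] · ω_4^0 = Σ x[n]
= (-1) + (-1) + (-3) + (-1)

X[0] = -6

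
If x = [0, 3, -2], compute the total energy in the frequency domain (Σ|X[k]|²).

Parseval: Σ|x[n]|² = (1/N)Σ|X[k]|², so Σ|X[k]|² = N·Σ|x[n]|² = 3·13.0000

Σ|X[k]|² = N·Σ|x[n]|² = 3·13.0000 = 39.0000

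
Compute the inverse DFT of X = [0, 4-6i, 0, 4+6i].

x[n] = (1/4) Σ(k=0 to 3) X[k] · e^(2πikn/4)

Computing each x[n]:
x[0] = 2
x[1] = 3
x[2] = -2
x[3] = -3

x = [2, 3, -2, -3]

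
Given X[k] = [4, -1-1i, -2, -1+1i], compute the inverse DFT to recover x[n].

x[n] = (1/4) Σ(k=0 to 3) X[k] · e^(2πikn/4)

Computing each x[n]:
x[0] = 0
x[1] = 2
x[2] = 1
x[3] = 1

x = [0, 2, 1, 1]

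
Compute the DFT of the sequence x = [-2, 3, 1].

X[k] = Σ(n=0 to 2) x[n] · ω_3^(nk)
where ω_3 = e^(-2πi/3)

Computing each X[k]:
X[0] = 2
X[1] = -4.0000-1.7321i
X[2] = -4.0000+1.7321i

X = [2, -4.0000-1.7321i, -4.0000+1.7321i]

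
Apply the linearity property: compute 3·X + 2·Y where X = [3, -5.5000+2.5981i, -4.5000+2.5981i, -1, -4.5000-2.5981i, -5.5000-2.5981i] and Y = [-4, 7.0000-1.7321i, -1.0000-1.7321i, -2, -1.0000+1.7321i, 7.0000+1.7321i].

By linearity: DFT(3x + 2y) = 3·DFT(x) + 2·DFT(y)
= 3·[3, -5.5000+2.5981i, -4.5000+2.5981i, -1, -4.5000-2.5981i, -5.5000-2.5981i] + 2·[-4, 7.0000-1.7321i, -1.0000-1.7321i, -2, -1.0000+1.7321i, 7.0000+1.7321i]

Computing element-wise:
Z[0] = 3·(3) + 2·(-4) = 1
Z[1] = 3·(-5.5000+2.5981i) + 2·(7.0000-1.7321i) = -2.5000+4.3301i
Z[2] = 3·(-4.5000+2.5981i) + 2·(-1.0000-1.7321i) = -15.5000+4.3301i
Z[3] = 3·(-1) + 2·(-2) = -7
Z[4] = 3·(-4.5000-2.5981i) + 2·(-1.0000+1.7321i) = -15.5000-4.3301i
Z[5] = 3·(-5.5000-2.5981i) + 2·(7.0000+1.7321i) = -2.5000-4.3301i

DFT(3x + 2y) = 3·X + 2·Y = [1, -2.5000+4.3301i, -15.5000+4.3301i, -7, -15.5000-4.3301i, -2.5000-4.3301i]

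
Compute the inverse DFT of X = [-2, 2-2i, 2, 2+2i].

x[n] = (1/4) Σ(k=0 to 3) X[k] · e^(2πikn/4)

Computing each x[n]:
x[0] = 1
x[1] = 0
x[2] = -1
x[3] = -2

x = [1, 0, -1, -2]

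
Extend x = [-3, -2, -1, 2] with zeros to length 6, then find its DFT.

Original 4-point DFT: [-4, -2+4i, -4, -2-4i]
Zero-padded 6-point DFT provides frequency interpolation.

DFT_6([x, 0, ...]) = [-4, -5.5000+2.5981i, 0.5000+0.8660i, -4, 0.5000-0.8660i, -5.5000-2.5981i]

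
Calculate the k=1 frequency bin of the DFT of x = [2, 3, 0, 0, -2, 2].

X[1] = Σ(n=0 to 5) x[n] · ω_6^(1n) where ω_6 = e^(-2πi/6)
= (2)·ω_6^0 + (3)·ω_6^1 + (0)·ω_6^2 + (0)·ω_6^3 + (-2)·ω_6^4 + (2)·ω_6^5

X[1] = 5.5000-2.5981i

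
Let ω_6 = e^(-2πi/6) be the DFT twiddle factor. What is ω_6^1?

ω_6^1 = e^(-2πi·1/6)
= cos(-2π·1/6) + i·sin(-2π·1/6)
= cos(-2π/6) + i·sin(-2π/6)

ω_6^1 = cos(-2π/6) + i·sin(-2π/6) = 0.5000-0.8660i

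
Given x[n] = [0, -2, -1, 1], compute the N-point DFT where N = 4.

X[k] = Σ(n=0 to 3) x[n] · ω_4^(nk)
where ω_4 = e^(-2πi/4)

Computing each X[k]:
X[0] = -2
X[1] = 1+3i
X[2] = 0
X[3] = 1-3i

X = [-2, 1+3i, 0, 1-3i]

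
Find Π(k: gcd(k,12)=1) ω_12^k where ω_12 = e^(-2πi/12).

The primitive 12th roots of unity are ω_12^k for k coprime to 12: k ∈ {1, 5, 7, 11}
Their product equals the constant term of the cyclotomic polynomial Φ_12(x) up to sign.
For n ≥ 3, the product of all primitive nth roots of unity is 1. (For n=1 it is 1; for n=2 it is -1.)

1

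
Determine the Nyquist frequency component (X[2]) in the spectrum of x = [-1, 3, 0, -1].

X[2] = Σ(n=0 to 3) x[n] · ω_4^(2n) where ω_4 = e^(-2πi/4)
= (-1)·ω_4^0 + (3)·ω_4^2 + (0)·ω_4^4 + (-1)·ω_4^6

X[2] = -3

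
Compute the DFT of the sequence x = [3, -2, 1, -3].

X[k] = Σ(n=0 to 3) x[n] · ω_4^(nk)
where ω_4 = e^(-2πi/4)

Computing each X[k]:
X[0] = -1
X[1] = 2-1i
X[2] = 9
X[3] = 2+1i

X = [-1, 2-1i, 9, 2+1i]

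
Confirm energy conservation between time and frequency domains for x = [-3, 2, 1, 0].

Time domain:
Σ|x[n]|² = |-3|² + |2|² + |1|² + |0|² = 14.0000

Frequency domain:
(1/4)Σ|X[k]|² = (1/4)(|0|² + |-4-2i|² + |-4|² + |-4+2i|²) = (1/4)·56.0000 = 14.0000

Both sides agree, confirming Parseval's theorem.

Σ|x[n]|² = (1/N)Σ|X[k]|² = 14.0000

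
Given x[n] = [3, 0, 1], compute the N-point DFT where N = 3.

X[k] = Σ(n=0 to 2) x[n] · ω_3^(nk)
where ω_3 = e^(-2πi/3)

Computing each X[k]:
X[0] = 4
X[1] = 2.5000+0.8660i
X[2] = 2.5000-0.8660i

X = [4, 2.5000+0.8660i, 2.5000-0.8660i]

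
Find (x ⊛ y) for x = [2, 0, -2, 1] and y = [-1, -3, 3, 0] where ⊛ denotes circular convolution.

(x ⊛ y)[n] = Σ(m=0 to 3) x[m] · y[(n-m) mod 4]

Computing each output sample:
(x ⊛ y)[0] = -11
(x ⊛ y)[1] = -3
(x ⊛ y)[2] = 8
(x ⊛ y)[3] = 5

x ⊛ y = [-11, -3, 8, 5]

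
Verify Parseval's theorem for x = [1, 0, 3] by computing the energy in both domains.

Time domain:
Σ|x[n]|² = |1|² + |0|² + |3|² = 10.0000

Frequency domain:
(1/3)Σ|X[k]|² = (1/3)(|4|² + |-0.5000+2.5981i|² + |-0.5000-2.5981i|²) = (1/3)·30.0000 = 10.0000

Both sides agree, confirming Parseval's theorem.

Σ|x[n]|² = (1/N)Σ|X[k]|² = 10.0000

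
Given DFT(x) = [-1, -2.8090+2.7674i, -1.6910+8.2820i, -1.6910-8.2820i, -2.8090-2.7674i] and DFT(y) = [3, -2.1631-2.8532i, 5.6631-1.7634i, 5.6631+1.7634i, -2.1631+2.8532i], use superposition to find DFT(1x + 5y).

By linearity: DFT(1x + 5y) = 1·DFT(x) + 5·DFT(y)
= 1·[-1, -2.8090+2.7674i, -1.6910+8.2820i, -1.6910-8.2820i, -2.8090-2.7674i] + 5·[3, -2.1631-2.8532i, 5.6631-1.7634i, 5.6631+1.7634i, -2.1631+2.8532i]

Computing element-wise:
Z[0] = 1·(-1) + 5·(3) = 14
Z[1] = 1·(-2.8090+2.7674i) + 5·(-2.1631-2.8532i) = -13.6245-11.4986i
Z[2] = 1·(-1.6910+8.2820i) + 5·(5.6631-1.7634i) = 26.6245-0.5350i
Z[3] = 1·(-1.6910-8.2820i) + 5·(5.6631+1.7634i) = 26.6245+0.5350i
Z[4] = 1·(-2.8090-2.7674i) + 5·(-2.1631+2.8532i) = -13.6245+11.4986i

DFT(1x + 5y) = 1·X + 5·Y = [14, -13.6245-11.4986i, 26.6245-0.5350i, 26.6245+0.5350i, -13.6245+11.4986i]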